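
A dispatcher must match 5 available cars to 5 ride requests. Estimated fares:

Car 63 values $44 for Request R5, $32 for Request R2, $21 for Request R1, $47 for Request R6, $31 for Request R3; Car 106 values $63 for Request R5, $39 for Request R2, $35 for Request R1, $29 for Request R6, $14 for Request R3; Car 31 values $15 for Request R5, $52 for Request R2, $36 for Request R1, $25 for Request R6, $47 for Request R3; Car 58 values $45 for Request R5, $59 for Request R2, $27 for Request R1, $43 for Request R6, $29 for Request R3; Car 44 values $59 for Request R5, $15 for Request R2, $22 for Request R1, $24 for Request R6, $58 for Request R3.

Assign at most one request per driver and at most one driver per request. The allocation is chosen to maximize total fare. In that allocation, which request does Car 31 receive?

Optimal: Car 63→Request R6 ($47), Car 106→Request R5 ($63), Car 31→Request R1 ($36), Car 58→Request R2 ($59), Car 44→Request R3 ($58) — total 47+63+36+59+58 = $263.
Row-greedy (each driver in turn takes its best remaining request) gives $213, worse by 50.
Checked against all permutations: $263 is optimal.
Car 31's own top request is Request R2 ($52), but forcing Car 31→Request R2 and reassigning the rest optimally gives only $247 — worse by 16.

Car 31 receives Request R1.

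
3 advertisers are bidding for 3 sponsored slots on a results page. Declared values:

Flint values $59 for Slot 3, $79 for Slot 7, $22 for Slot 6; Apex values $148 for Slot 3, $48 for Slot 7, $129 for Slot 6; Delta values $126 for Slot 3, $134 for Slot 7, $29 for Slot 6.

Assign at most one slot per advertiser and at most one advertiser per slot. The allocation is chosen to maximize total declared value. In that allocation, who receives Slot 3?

Delta receives Slot 3.

This is the linear assignment problem.
Optimal: Flint→Slot 7 ($79), Apex→Slot 6 ($129), Delta→Slot 3 ($126) — total 79+129+126 = $334.
Row-greedy (each advertiser in turn takes its best remaining slot) gives $256, worse by 78.
Next-best assignment: Flint→Slot 3, Apex→Slot 6, Delta→Slot 7 = $322.
Delta's own top slot is Slot 7 ($134), but forcing Delta→Slot 7 and reassigning the rest optimally gives only $322 — worse by 12.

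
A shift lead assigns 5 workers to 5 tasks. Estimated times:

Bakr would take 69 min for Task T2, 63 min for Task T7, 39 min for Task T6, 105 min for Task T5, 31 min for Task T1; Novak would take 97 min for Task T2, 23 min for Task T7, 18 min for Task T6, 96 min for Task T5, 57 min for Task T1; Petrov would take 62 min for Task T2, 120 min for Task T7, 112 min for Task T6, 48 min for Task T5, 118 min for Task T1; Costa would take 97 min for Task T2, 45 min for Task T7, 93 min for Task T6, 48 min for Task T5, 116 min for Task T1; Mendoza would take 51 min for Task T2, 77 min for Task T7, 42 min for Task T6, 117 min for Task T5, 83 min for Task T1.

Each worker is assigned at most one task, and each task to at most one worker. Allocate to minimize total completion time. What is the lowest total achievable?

Optimal: Bakr→Task T1 (31 min), Novak→Task T6 (18 min), Petrov→Task T5 (48 min), Costa→Task T7 (45 min), Mendoza→Task T2 (51 min) — total 31+18+48+45+51 = 193 min.
Column-greedy (each task in turn goes to its cheapest remaining worker) gives 277 min, worse by 84.
Swapping Mendoza↔Petrov (Mendoza→Task T5 117 min, Petrov→Task T2 62 min) adds 80.

Minimum total: 193 min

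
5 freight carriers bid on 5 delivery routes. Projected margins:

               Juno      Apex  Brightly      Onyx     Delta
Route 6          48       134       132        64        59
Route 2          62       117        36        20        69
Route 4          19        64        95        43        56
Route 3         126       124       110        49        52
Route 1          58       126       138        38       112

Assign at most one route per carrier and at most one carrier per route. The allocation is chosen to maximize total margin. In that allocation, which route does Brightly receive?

Brightly receives Route 6.

Optimal: Juno→Route 3 ($126k), Apex→Route 2 ($117k), Brightly→Route 6 ($132k), Onyx→Route 4 ($43k), Delta→Route 1 ($112k) — total 126+117+132+43+112 = $530k.
Column-greedy (each route in turn goes to its best remaining carrier) gives $462k, worse by 68.
Swapping Brightly↔Delta (Brightly→Route 1 $138k, Delta→Route 6 $59k) loses 47.
Brightly's own top route is Route 1 ($138k), but forcing Brightly→Route 1 and reassigning the rest optimally gives only $510k — worse by 20.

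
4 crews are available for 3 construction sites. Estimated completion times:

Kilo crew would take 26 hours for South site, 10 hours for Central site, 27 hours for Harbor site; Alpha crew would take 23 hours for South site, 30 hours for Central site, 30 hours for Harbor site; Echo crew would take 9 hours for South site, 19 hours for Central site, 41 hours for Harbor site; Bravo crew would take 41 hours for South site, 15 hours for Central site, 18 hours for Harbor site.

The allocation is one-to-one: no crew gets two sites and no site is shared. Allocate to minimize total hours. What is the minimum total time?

Min total: 37 hours

Optimal: Echo crew→South site (9 hours), Kilo crew→Central site (10 hours), Bravo crew→Harbor site (18 hours) — total 9+10+18 = 37 hours.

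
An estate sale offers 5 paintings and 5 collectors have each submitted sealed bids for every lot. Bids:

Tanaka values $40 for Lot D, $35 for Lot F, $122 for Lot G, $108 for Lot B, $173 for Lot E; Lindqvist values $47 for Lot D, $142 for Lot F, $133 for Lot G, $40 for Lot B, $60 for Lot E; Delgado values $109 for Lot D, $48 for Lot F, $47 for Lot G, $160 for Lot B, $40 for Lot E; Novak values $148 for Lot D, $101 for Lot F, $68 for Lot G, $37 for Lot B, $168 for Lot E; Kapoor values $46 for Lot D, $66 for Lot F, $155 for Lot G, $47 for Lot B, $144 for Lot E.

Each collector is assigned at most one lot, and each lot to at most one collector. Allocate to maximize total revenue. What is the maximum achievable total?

Optimal: Tanaka→Lot E ($173), Lindqvist→Lot F ($142), Delgado→Lot B ($160), Novak→Lot D ($148), Kapoor→Lot G ($155) — total 173+142+160+148+155 = $778.
Next-best assignment: Tanaka→Lot G, Lindqvist→Lot F, Delgado→Lot B, Novak→Lot D, Kapoor→Lot E = $716.
Swapping Delgado↔Tanaka (Delgado→Lot E $40, Tanaka→Lot B $108) loses 185.

Maximum total: $778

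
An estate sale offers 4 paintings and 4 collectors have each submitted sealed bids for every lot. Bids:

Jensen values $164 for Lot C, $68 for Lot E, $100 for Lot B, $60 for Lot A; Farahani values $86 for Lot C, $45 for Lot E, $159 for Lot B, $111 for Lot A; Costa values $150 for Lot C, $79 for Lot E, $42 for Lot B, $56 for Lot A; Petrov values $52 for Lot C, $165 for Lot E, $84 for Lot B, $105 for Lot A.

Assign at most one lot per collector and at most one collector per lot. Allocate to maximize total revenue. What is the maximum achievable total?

Max total: $544

Treat this as an assignment problem: match each collector to one lot.
Optimal: Jensen→Lot C ($164), Farahani→Lot B ($159), Costa→Lot A ($56), Petrov→Lot E ($165) — total 164+159+56+165 = $544.
Checked against all permutations: $544 is optimal.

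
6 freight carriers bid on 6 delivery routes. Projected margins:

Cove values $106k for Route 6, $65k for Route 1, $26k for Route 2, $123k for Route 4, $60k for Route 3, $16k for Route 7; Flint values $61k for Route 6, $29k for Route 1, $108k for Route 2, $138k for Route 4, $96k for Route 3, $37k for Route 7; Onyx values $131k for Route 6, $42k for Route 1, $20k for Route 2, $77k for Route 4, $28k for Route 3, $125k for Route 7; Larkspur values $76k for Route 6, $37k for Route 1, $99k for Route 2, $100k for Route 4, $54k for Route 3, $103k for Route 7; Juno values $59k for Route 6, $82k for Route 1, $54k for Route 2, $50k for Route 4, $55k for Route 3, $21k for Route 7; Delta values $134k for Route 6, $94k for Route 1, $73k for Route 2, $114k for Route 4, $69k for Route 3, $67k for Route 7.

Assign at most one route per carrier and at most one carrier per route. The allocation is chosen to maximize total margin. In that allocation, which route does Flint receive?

Flint receives Route 3.

Optimal: Cove→Route 4 ($123k), Flint→Route 3 ($96k), Onyx→Route 7 ($125k), Larkspur→Route 2 ($99k), Juno→Route 1 ($82k), Delta→Route 6 ($134k) — total 123+96+125+99+82+134 = $659k.
Column-greedy (each route in turn goes to its best remaining carrier) gives $626k, worse by 33.
Next-best assignment: Cove→Route 3, Flint→Route 4, Onyx→Route 7, Larkspur→Route 2, Juno→Route 1, Delta→Route 6 = $638k.
Swapping Larkspur↔Delta (Larkspur→Route 6 $76k, Delta→Route 2 $73k) loses 84.
Flint's own top route is Route 4 ($138k), but forcing Flint→Route 4 and reassigning the rest optimally gives only $638k — worse by 21.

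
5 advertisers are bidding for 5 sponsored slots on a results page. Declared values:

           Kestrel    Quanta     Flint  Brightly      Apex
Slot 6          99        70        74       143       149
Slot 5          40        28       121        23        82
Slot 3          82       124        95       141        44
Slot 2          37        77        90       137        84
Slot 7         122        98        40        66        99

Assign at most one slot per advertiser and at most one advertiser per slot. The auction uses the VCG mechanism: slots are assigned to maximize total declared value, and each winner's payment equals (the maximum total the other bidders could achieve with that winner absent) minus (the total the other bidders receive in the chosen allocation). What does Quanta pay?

Quanta pays $4.

Efficient allocation: Kestrel→Slot 7 ($122), Quanta→Slot 3 ($124), Flint→Slot 5 ($121), Brightly→Slot 2 ($137), Apex→Slot 6 ($149); total welfare W = $653.
Quanta receives Slot 3 at value $124, so the others get W − 124 = $529.
Without Quanta: best allocation of the remaining 4 bidders over all 5 slots is Kestrel→Slot 7 ($122), Flint→Slot 5 ($121), Brightly→Slot 3 ($141), Apex→Slot 6 ($149), total $533.
VCG payment = (others' best without Quanta) − (others' welfare with Quanta) = 533 − 529 = $4.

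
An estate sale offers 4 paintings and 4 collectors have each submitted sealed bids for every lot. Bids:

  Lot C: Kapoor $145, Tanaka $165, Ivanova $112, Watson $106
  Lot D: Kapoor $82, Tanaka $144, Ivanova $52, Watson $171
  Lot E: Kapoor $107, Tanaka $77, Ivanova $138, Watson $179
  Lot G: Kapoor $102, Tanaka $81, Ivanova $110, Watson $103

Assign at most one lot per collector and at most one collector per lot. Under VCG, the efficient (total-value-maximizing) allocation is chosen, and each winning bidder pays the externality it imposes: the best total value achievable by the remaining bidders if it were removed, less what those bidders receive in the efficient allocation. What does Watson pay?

Watson pays $28.

Efficient allocation: Kapoor→Lot C ($145), Tanaka→Lot D ($144), Ivanova→Lot G ($110), Watson→Lot E ($179); total welfare W = $578.
Watson receives Lot E at value $179, so the others get W − 179 = $399.
Without Watson: best allocation of the remaining 3 bidders over all 4 lots is Kapoor→Lot C ($145), Tanaka→Lot D ($144), Ivanova→Lot E ($138), total $427.
VCG payment = (others' best without Watson) − (others' welfare with Watson) = 427 − 399 = $28.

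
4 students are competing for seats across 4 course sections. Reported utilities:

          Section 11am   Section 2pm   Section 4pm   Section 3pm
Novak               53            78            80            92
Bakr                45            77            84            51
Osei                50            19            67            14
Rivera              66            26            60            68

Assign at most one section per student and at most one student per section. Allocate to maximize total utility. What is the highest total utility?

Max total: 302 points

Optimal: Novak→Section 3pm (92 points), Bakr→Section 2pm (77 points), Osei→Section 4pm (67 points), Rivera→Section 11am (66 points) — total 92+77+67+66 = 302 points.
Column-greedy (each section in turn goes to its best remaining student) gives 242 points, worse by 60.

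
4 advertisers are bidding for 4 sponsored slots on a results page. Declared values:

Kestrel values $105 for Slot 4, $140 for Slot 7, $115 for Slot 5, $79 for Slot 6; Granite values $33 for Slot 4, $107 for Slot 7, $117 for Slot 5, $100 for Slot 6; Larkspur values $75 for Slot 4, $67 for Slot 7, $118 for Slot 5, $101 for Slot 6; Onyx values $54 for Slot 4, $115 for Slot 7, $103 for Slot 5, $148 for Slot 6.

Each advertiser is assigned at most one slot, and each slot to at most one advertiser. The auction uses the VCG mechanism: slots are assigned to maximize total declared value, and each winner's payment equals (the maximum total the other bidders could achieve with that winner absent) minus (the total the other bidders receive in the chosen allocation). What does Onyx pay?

Efficient allocation: Kestrel→Slot 7 ($140), Granite→Slot 5 ($117), Larkspur→Slot 4 ($75), Onyx→Slot 6 ($148); total welfare W = $480.
Onyx receives Slot 6 at value $148, so the others get W − 148 = $332.
Without Onyx: best allocation of the remaining 3 bidders over all 4 slots is Kestrel→Slot 7 ($140), Granite→Slot 5 ($117), Larkspur→Slot 6 ($101), total $358.
VCG payment = (others' best without Onyx) − (others' welfare with Onyx) = 358 − 332 = $26.

Onyx pays $26.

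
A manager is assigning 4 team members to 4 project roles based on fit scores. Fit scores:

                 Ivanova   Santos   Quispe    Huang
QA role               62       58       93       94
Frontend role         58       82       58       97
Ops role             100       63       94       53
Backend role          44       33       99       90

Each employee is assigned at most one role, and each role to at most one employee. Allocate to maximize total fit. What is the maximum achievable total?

Maximum total: 375 pts

This is a one-to-one assignment (maximum-weight bipartite matching).
Optimal: Ivanova→Ops role (100 pts), Santos→Frontend role (82 pts), Quispe→Backend role (99 pts), Huang→QA role (94 pts) — total 100+82+99+94 = 375 pts.
Max-entry greedy (repeatedly take the single best remaining cell) gives 354 pts, worse by 21.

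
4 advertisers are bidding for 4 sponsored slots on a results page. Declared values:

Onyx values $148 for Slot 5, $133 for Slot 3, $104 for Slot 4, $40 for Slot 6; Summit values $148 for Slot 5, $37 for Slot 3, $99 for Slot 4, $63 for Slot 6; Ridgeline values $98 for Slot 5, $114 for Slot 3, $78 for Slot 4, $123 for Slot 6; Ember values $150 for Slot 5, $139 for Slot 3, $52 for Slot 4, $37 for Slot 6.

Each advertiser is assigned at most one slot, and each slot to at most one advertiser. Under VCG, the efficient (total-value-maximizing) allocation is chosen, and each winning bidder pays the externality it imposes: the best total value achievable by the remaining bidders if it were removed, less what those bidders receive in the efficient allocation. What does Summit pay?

Summit pays $44.

Efficient allocation: Onyx→Slot 4 ($104), Summit→Slot 5 ($148), Ridgeline→Slot 6 ($123), Ember→Slot 3 ($139); total welfare W = $514.
Summit receives Slot 5 at value $148, so the others get W − 148 = $366.
Without Summit: best allocation of the remaining 3 bidders over all 4 slots is Onyx→Slot 5 ($148), Ridgeline→Slot 6 ($123), Ember→Slot 3 ($139), total $410.
VCG payment = (others' best without Summit) − (others' welfare with Summit) = 410 − 366 = $44.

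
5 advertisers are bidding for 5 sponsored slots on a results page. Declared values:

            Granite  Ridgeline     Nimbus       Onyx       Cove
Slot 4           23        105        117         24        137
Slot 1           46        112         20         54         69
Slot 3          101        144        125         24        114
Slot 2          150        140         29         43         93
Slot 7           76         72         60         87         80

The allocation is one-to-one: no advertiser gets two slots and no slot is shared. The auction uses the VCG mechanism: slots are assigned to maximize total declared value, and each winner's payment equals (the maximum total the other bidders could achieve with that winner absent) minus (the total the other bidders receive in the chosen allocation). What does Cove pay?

Cove pays $24.

Efficient allocation: Granite→Slot 2 ($150), Ridgeline→Slot 1 ($112), Nimbus→Slot 3 ($125), Onyx→Slot 7 ($87), Cove→Slot 4 ($137); total welfare W = $611.
Cove receives Slot 4 at value $137, so the others get W − 137 = $474.
Without Cove: best allocation of the remaining 4 bidders over all 5 slots is Granite→Slot 2 ($150), Ridgeline→Slot 3 ($144), Nimbus→Slot 4 ($117), Onyx→Slot 7 ($87), total $498.
VCG payment = (others' best without Cove) − (others' welfare with Cove) = 498 − 474 = $24.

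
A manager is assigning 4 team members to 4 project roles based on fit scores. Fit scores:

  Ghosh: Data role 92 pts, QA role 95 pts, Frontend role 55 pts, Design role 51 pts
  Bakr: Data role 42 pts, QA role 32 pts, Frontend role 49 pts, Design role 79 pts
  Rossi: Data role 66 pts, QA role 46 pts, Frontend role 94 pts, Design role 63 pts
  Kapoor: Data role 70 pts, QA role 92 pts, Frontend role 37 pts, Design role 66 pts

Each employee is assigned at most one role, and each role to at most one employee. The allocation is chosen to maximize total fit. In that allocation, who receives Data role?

Optimal: Ghosh→Data role (92 pts), Bakr→Design role (79 pts), Rossi→Frontend role (94 pts), Kapoor→QA role (92 pts) — total 92+79+94+92 = 357 pts.
Max-entry greedy (repeatedly take the single best remaining cell) gives 338 pts, worse by 19.
Ghosh's own top role is QA role (95 pts), but forcing Ghosh→QA role and reassigning the rest optimally gives only 338 pts — worse by 19.

Ghosh receives Data role.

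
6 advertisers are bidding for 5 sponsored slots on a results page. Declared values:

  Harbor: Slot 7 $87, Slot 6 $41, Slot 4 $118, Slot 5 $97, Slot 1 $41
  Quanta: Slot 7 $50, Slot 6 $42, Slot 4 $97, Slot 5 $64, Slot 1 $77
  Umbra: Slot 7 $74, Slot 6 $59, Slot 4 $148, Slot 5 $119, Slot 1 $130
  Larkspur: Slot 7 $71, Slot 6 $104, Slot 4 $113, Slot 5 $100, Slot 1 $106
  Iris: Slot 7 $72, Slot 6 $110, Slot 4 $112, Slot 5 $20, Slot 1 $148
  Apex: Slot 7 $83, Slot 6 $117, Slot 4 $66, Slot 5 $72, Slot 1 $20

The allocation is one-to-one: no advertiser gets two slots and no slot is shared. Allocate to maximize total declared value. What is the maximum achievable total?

Optimal: Harbor→Slot 7 ($87), Apex→Slot 6 ($117), Umbra→Slot 4 ($148), Larkspur→Slot 5 ($100), Iris→Slot 1 ($148) — total 87+117+148+100+148 = $600.
Row-greedy (each advertiser in turn takes its best remaining slot) gives $490, worse by 110.
Swapping Harbor↔Apex (Harbor→Slot 6 $41, Apex→Slot 7 $83) loses 80.

Max total: $600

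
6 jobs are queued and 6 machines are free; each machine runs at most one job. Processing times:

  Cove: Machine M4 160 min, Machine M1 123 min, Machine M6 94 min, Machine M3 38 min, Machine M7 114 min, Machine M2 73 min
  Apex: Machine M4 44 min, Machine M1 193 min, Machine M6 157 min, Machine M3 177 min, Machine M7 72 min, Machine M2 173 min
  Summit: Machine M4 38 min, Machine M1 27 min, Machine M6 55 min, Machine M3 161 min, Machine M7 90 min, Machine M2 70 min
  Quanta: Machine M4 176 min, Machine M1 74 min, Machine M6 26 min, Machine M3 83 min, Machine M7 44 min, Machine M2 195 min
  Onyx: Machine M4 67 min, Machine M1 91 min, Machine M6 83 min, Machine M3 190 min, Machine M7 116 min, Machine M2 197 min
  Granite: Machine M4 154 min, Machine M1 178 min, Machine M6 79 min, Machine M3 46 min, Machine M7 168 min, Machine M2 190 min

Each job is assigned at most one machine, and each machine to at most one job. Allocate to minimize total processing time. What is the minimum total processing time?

Optimal: Cove→Machine M2 (73 min), Apex→Machine M7 (72 min), Summit→Machine M1 (27 min), Quanta→Machine M6 (26 min), Onyx→Machine M4 (67 min), Granite→Machine M3 (46 min) — total 73+72+27+26+67+46 = 311 min.
Min-entry greedy (repeatedly take the single cheapest remaining cell) gives 441 min, worse by 130.
Next-best assignment: Cove→Machine M2, Apex→Machine M4, Summit→Machine M1, Quanta→Machine M7, Onyx→Machine M6, Granite→Machine M3 = 317 min.
Checked against all permutations: 311 min is optimal.

Minimum total: 311 min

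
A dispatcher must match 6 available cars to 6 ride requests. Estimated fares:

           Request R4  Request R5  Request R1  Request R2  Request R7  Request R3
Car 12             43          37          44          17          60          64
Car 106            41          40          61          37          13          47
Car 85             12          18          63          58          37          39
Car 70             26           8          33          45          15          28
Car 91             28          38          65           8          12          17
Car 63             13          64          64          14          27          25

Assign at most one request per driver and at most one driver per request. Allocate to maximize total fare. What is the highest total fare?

Maximum total: $320

Optimal: Car 12→Request R7 ($60), Car 106→Request R3 ($47), Car 85→Request R2 ($58), Car 70→Request R4 ($26), Car 91→Request R1 ($65), Car 63→Request R5 ($64) — total 60+47+58+26+65+64 = $320.
Row-greedy (each driver in turn takes its best remaining request) gives $274, worse by 46.
Swapping Car 91↔Car 85 (Car 91→Request R2 $8, Car 85→Request R1 $63) loses 52.
Every other assignment is strictly worse.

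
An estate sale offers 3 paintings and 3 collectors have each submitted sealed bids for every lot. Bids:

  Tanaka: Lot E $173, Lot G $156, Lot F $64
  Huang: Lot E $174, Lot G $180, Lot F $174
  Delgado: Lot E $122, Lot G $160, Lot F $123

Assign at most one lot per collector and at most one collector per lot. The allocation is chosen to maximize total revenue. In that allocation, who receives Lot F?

Huang receives Lot F.

Optimal: Tanaka→Lot E ($173), Huang→Lot F ($174), Delgado→Lot G ($160) — total 173+174+160 = $507.
Column-greedy (each lot in turn goes to its best remaining collector) gives $398, worse by 109.
Swapping Huang↔Delgado (Huang→Lot G $180, Delgado→Lot F $123) loses 31.
Huang's own top lot is Lot G ($180), but forcing Huang→Lot G and reassigning the rest optimally gives only $476 — worse by 31.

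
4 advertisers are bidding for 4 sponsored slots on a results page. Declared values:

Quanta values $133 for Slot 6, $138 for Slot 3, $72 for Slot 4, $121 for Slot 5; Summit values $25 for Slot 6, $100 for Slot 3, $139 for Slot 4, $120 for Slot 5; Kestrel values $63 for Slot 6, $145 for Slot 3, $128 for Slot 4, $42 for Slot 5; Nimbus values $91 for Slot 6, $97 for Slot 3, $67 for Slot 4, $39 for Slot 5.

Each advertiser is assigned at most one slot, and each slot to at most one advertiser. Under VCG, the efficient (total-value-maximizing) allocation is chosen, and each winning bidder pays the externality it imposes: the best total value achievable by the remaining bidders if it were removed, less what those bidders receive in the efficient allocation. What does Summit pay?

Summit pays $1.

Efficient allocation: Quanta→Slot 5 ($121), Summit→Slot 4 ($139), Kestrel→Slot 3 ($145), Nimbus→Slot 6 ($91); total welfare W = $496.
Summit receives Slot 4 at value $139, so the others get W − 139 = $357.
Without Summit: best allocation of the remaining 3 bidders over all 4 slots is Quanta→Slot 6 ($133), Kestrel→Slot 4 ($128), Nimbus→Slot 3 ($97), total $358.
VCG payment = (others' best without Summit) − (others' welfare with Summit) = 358 − 357 = $1.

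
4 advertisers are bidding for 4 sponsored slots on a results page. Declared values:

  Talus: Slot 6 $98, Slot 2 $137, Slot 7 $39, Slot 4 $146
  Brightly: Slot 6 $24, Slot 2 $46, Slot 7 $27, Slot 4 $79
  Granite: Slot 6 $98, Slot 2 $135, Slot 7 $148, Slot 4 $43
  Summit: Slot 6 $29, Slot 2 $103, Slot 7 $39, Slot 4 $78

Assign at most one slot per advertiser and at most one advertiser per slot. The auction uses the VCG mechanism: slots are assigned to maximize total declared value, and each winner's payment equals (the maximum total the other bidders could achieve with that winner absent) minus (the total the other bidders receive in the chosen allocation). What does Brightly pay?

Efficient allocation: Talus→Slot 6 ($98), Brightly→Slot 4 ($79), Granite→Slot 7 ($148), Summit→Slot 2 ($103); total welfare W = $428.
Brightly receives Slot 4 at value $79, so the others get W − 79 = $349.
Without Brightly: best allocation of the remaining 3 bidders over all 4 slots is Talus→Slot 4 ($146), Granite→Slot 7 ($148), Summit→Slot 2 ($103), total $397.
VCG payment = (others' best without Brightly) − (others' welfare with Brightly) = 397 − 349 = $48.

Brightly pays $48.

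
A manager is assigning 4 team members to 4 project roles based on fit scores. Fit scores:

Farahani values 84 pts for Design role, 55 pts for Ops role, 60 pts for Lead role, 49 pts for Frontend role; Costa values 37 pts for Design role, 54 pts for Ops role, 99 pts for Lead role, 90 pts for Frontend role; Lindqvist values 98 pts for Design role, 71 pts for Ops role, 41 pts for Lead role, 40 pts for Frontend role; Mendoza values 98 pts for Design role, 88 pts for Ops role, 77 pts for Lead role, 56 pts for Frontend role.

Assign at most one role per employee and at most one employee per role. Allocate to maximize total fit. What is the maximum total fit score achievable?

Max total: 336 pts

Treat this as an assignment problem: match each employee to one role.
Optimal: Farahani→Lead role (60 pts), Costa→Frontend role (90 pts), Lindqvist→Design role (98 pts), Mendoza→Ops role (88 pts) — total 60+90+98+88 = 336 pts.
Row-greedy (each employee in turn takes its best remaining role) gives 310 pts, worse by 26.
Swapping Costa↔Mendoza (Costa→Ops role 54 pts, Mendoza→Frontend role 56 pts) loses 68.
Checked against all permutations: 336 pts is optimal.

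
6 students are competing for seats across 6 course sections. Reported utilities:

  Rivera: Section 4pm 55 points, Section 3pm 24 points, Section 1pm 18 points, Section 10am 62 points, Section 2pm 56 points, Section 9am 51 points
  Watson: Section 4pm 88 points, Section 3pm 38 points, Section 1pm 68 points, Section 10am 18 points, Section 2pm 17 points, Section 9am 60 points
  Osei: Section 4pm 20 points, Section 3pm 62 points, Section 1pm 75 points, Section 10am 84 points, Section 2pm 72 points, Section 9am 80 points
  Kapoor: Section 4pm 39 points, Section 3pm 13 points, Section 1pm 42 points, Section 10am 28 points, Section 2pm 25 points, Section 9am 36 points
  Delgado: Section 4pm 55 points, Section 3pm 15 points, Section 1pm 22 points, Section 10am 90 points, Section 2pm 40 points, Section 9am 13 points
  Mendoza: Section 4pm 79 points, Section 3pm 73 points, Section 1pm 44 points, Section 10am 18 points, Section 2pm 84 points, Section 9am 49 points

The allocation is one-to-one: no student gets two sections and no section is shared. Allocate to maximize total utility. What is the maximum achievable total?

Optimal: Rivera→Section 2pm (56 points), Watson→Section 4pm (88 points), Osei→Section 9am (80 points), Kapoor→Section 1pm (42 points), Delgado→Section 10am (90 points), Mendoza→Section 3pm (73 points) — total 56+88+80+42+90+73 = 429 points.
Next-best assignment: Rivera→Section 2pm, Watson→Section 4pm, Osei→Section 1pm, Kapoor→Section 9am, Delgado→Section 10am, Mendoza→Section 3pm = 418 points.
Checked against all permutations: 429 points is optimal.

Maximum total: 429 points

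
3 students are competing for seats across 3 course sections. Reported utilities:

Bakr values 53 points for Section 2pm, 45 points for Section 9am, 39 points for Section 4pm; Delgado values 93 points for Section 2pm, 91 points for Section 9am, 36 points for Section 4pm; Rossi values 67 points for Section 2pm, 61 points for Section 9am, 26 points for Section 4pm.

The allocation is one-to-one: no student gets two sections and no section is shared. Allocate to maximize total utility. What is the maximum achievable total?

Max total: 197 points

Optimal: Bakr→Section 4pm (39 points), Delgado→Section 9am (91 points), Rossi→Section 2pm (67 points) — total 39+91+67 = 197 points.
Column-greedy (each section in turn goes to its best remaining student) gives 193 points, worse by 4.
Next-best assignment: Bakr→Section 4pm, Delgado→Section 2pm, Rossi→Section 9am = 193 points.
No other one-to-one assignment exceeds 197 points.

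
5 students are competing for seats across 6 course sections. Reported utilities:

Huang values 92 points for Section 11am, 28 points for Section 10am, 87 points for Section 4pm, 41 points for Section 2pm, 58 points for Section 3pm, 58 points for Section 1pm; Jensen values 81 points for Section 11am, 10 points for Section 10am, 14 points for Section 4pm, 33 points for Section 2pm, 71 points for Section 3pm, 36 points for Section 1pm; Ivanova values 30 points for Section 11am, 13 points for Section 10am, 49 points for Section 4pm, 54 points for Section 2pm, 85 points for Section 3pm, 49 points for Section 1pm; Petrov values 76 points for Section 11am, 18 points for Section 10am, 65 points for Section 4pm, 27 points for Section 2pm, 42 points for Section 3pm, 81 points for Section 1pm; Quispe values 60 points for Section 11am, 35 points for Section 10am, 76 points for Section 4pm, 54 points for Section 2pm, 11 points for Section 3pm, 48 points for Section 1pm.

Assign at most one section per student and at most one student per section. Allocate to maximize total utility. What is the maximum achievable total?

Maximum total: 388 points

Optimal: Huang→Section 4pm (87 points), Jensen→Section 11am (81 points), Ivanova→Section 3pm (85 points), Petrov→Section 1pm (81 points), Quispe→Section 2pm (54 points) — total 87+81+85+81+54 = 388 points.
Row-greedy (each student in turn takes its best remaining section) gives 374 points, worse by 14.
Swapping Quispe↔Huang (Quispe→Section 4pm 76 points, Huang→Section 2pm 41 points) loses 24.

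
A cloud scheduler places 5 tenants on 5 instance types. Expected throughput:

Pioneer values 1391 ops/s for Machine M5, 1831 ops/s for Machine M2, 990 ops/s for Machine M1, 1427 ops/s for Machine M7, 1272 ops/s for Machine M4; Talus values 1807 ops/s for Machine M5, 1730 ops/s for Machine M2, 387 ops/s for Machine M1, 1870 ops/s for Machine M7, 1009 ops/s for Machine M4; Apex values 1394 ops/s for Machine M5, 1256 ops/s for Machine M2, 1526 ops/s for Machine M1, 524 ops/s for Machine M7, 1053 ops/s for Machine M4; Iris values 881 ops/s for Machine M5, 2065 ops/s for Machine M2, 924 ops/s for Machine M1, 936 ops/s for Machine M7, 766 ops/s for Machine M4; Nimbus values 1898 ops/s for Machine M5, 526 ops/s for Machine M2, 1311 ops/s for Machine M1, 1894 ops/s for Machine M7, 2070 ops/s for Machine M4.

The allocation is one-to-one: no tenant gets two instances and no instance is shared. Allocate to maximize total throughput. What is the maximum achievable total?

Max total: 8922 ops/s

Optimal: Pioneer→Machine M5 (1391 ops/s), Talus→Machine M7 (1870 ops/s), Apex→Machine M1 (1526 ops/s), Iris→Machine M2 (2065 ops/s), Nimbus→Machine M4 (2070 ops/s) — total 1391+1870+1526+2065+2070 = 8922 ops/s.
Checked against all permutations: 8922 ops/s is optimal.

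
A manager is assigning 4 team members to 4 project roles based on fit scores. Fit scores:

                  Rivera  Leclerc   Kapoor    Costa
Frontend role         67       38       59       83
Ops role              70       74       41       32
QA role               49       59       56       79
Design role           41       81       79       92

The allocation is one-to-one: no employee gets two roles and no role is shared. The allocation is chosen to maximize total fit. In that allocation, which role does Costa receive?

Costa receives QA role.

Optimal: Rivera→Frontend role (67 pts), Leclerc→Ops role (74 pts), Kapoor→Design role (79 pts), Costa→QA role (79 pts) — total 67+74+79+79 = 299 pts.
Max-entry greedy (repeatedly take the single best remaining cell) gives 289 pts, worse by 10.
Every other assignment is strictly worse.
Costa's own top role is Design role (92 pts), but forcing Costa→Design role and reassigning the rest optimally gives only 289 pts — worse by 10.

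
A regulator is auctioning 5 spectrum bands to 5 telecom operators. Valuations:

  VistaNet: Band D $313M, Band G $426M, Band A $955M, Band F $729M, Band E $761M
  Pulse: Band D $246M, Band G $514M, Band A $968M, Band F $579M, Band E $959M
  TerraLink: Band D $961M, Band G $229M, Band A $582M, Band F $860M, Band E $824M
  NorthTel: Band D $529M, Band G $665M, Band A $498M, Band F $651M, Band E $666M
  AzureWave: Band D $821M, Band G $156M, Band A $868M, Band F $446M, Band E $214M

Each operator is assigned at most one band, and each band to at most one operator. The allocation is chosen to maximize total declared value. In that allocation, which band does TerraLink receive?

TerraLink receives Band F.

This is a one-to-one assignment (maximum-weight bipartite matching).
Optimal: VistaNet→Band A ($955M), Pulse→Band E ($959M), TerraLink→Band F ($860M), NorthTel→Band G ($665M), AzureWave→Band D ($821M) — total 955+959+860+665+821 = $4260M.
Row-greedy (each operator in turn takes its best remaining band) gives $3986M, worse by 274.
No other one-to-one assignment exceeds $4260M.
TerraLink's own top band is Band D ($961M), but forcing TerraLink→Band D and reassigning the rest optimally gives only $4182M — worse by 78.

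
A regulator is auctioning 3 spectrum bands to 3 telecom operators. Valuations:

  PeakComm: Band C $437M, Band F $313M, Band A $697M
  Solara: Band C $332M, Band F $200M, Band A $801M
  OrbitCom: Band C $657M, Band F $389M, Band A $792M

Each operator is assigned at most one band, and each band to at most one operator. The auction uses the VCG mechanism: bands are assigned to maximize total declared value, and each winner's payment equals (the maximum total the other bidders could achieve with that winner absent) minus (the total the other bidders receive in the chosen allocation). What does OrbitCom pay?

OrbitCom pays $124M.

Efficient allocation: PeakComm→Band F ($313M), Solara→Band A ($801M), OrbitCom→Band C ($657M); total welfare W = $1771M.
OrbitCom receives Band C at value $657M, so the others get W − 657 = $1114M.
Without OrbitCom: best allocation of the remaining 2 bidders over all 3 bands is PeakComm→Band C ($437M), Solara→Band A ($801M), total $1238M.
VCG payment = (others' best without OrbitCom) − (others' welfare with OrbitCom) = 1238 − 1114 = $124M.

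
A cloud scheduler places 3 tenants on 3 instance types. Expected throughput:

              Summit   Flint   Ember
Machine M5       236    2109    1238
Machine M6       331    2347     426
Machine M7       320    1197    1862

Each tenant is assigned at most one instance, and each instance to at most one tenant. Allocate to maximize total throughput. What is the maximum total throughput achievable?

Max total: 4445 ops/s

Optimal: Summit→Machine M5 (236 ops/s), Flint→Machine M6 (2347 ops/s), Ember→Machine M7 (1862 ops/s) — total 236+2347+1862 = 4445 ops/s.
Checked against all permutations: 4445 ops/s is optimal.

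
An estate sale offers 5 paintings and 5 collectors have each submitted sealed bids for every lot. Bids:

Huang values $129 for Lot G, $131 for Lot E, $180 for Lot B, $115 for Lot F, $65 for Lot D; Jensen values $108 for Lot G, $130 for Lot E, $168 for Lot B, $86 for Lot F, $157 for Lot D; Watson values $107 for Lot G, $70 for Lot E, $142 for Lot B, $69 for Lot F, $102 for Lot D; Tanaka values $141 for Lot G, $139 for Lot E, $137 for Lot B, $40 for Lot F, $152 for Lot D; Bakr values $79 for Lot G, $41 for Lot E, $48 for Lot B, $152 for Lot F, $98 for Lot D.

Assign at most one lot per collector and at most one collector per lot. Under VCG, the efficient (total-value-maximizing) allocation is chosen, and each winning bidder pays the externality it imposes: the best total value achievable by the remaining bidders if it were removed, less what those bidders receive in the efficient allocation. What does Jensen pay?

Efficient allocation: Huang→Lot B ($180), Jensen→Lot D ($157), Watson→Lot G ($107), Tanaka→Lot E ($139), Bakr→Lot F ($152); total welfare W = $735.
Jensen receives Lot D at value $157, so the others get W − 157 = $578.
Without Jensen: best allocation of the remaining 4 bidders over all 5 lots is Huang→Lot B ($180), Watson→Lot G ($107), Tanaka→Lot D ($152), Bakr→Lot F ($152), total $591.
VCG payment = (others' best without Jensen) − (others' welfare with Jensen) = 591 − 578 = $13.

Jensen pays $13.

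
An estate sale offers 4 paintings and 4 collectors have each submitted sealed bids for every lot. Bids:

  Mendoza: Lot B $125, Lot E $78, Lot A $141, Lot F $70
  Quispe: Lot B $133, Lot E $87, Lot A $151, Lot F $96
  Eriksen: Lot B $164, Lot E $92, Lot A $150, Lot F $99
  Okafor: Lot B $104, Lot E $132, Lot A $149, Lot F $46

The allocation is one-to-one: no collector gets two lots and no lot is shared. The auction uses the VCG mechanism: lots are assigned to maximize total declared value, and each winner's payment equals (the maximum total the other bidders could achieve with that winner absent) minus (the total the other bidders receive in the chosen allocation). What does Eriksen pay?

Eriksen pays $39.

Efficient allocation: Mendoza→Lot A ($141), Quispe→Lot F ($96), Eriksen→Lot B ($164), Okafor→Lot E ($132); total welfare W = $533.
Eriksen receives Lot B at value $164, so the others get W − 164 = $369.
Without Eriksen: best allocation of the remaining 3 bidders over all 4 lots is Mendoza→Lot B ($125), Quispe→Lot A ($151), Okafor→Lot E ($132), total $408.
VCG payment = (others' best without Eriksen) − (others' welfare with Eriksen) = 408 − 369 = $39.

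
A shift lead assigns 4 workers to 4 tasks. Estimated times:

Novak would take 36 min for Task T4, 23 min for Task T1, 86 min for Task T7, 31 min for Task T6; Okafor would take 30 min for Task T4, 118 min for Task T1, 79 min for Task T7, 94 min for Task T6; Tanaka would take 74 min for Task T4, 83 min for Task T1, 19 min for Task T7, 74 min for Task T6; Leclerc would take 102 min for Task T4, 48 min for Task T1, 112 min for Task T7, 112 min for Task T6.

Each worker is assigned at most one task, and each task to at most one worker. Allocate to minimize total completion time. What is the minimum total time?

Minimum total: 128 min

Treat this as an assignment problem: match each worker to one task.
Optimal: Novak→Task T6 (31 min), Okafor→Task T4 (30 min), Tanaka→Task T7 (19 min), Leclerc→Task T1 (48 min) — total 31+30+19+48 = 128 min.
Every other assignment is strictly worse.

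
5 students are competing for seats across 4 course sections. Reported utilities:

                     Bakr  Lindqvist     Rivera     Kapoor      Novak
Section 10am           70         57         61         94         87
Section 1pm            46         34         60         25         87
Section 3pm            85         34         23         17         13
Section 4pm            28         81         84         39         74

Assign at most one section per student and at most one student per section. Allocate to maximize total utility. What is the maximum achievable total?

Maximum total: 350 points

Optimal: Kapoor→Section 10am (94 points), Novak→Section 1pm (87 points), Bakr→Section 3pm (85 points), Rivera→Section 4pm (84 points) — total 94+87+85+84 = 350 points.
Row-greedy (each student in turn takes its best remaining section) gives 252 points, worse by 98.
Next-best assignment: Kapoor→Section 10am, Novak→Section 1pm, Bakr→Section 3pm, Lindqvist→Section 4pm = 347 points.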